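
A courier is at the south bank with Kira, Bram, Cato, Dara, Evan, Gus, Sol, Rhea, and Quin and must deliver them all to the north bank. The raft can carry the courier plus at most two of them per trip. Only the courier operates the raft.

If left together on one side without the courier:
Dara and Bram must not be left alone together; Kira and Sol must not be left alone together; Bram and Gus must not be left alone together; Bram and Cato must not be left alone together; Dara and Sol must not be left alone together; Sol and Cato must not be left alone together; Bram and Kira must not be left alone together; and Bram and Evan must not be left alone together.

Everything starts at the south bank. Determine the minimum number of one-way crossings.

11

Counting alone: the courier can take at most 2 across per trip to the north bank, so moving all 9 needs at least 5 loaded trips out, with a return between consecutive ones — at least 9 crossings.
The safety rule pushes this higher. Following every safe sequence of crossings, the most of the 9 that can be at the north bank as the raft arrives there on crossing 9 is 7 — never all 9.
So no plan with fewer than 11 crossings exists, and this one achieves 11:
1. Courier goes to the north bank with Bram and Sol.  [the south bank: Cato, Dara, Evan, Gus, Kira, Quin, Rhea | the north bank: Bram, Sol]
2. Courier goes back to the south bank alone.  [the south bank: Cato, Dara, Evan, Gus, Kira, Quin, Rhea | the north bank: Bram, Sol]
3. Courier goes to the north bank with Cato and Kira.  [the south bank: Dara, Evan, Gus, Quin, Rhea | the north bank: Bram, Cato, Kira, Sol]
4. Courier goes back to the south bank with Bram and Sol.  [the south bank: Bram, Dara, Evan, Gus, Quin, Rhea, Sol | the north bank: Cato, Kira]
5. Courier goes to the north bank with Bram and Dara.  [the south bank: Evan, Gus, Quin, Rhea, Sol | the north bank: Bram, Cato, Dara, Kira]
6. Courier goes back to the south bank with Bram.  [the south bank: Bram, Evan, Gus, Quin, Rhea, Sol | the north bank: Cato, Dara, Kira]
7. Courier goes to the north bank with Evan and Gus.  [the south bank: Bram, Quin, Rhea, Sol | the north bank: Cato, Dara, Evan, Gus, Kira]
8. Courier goes back to the south bank alone.  [the south bank: Bram, Quin, Rhea, Sol | the north bank: Cato, Dara, Evan, Gus, Kira]
9. Courier goes to the north bank with Quin and Rhea.  [the south bank: Bram, Sol | the north bank: Cato, Dara, Evan, Gus, Kira, Quin, Rhea]
10. Courier goes back to the south bank alone.  [the south bank: Bram, Sol | the north bank: Cato, Dara, Evan, Gus, Kira, Quin, Rhea]
11. Courier goes to the north bank with Bram and Sol.  [the south bank: — | the north bank: Bram, Cato, Dara, Evan, Gus, Kira, Quin, Rhea, Sol]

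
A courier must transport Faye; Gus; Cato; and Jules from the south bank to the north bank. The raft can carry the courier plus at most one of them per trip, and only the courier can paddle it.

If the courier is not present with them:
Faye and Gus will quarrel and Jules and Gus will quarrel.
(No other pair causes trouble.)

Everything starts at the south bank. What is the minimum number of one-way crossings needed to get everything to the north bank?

9

Counting alone: the courier can take at most 1 across per trip to the north bank, so moving all 4 needs at least 4 loaded trips out, with a return between consecutive ones — at least 7 crossings.
The safety rule pushes this higher. Following every safe sequence of crossings, the most of the 4 that can be at the north bank as the raft arrives there on crossing 7 is 3 — never all 4.
So no plan with fewer than 9 crossings exists, and this one achieves 9:
1. Courier goes to the north bank with Gus.  [the south bank: Cato, Faye, Jules | the north bank: Gus]
2. Courier goes back to the south bank alone.  [the south bank: Cato, Faye, Jules | the north bank: Gus]
3. Courier goes to the north bank with Faye.  [the south bank: Cato, Jules | the north bank: Faye, Gus]
4. Courier goes back to the south bank with Gus.  [the south bank: Cato, Gus, Jules | the north bank: Faye]
5. Courier goes to the north bank with Jules.  [the south bank: Cato, Gus | the north bank: Faye, Jules]
6. Courier goes back to the south bank alone.  [the south bank: Cato, Gus | the north bank: Faye, Jules]
7. Courier goes to the north bank with Cato.  [the south bank: Gus | the north bank: Cato, Faye, Jules]
8. Courier goes back to the south bank alone.  [the south bank: Gus | the north bank: Cato, Faye, Jules]
9. Courier goes to the north bank with Gus.  [the south bank: — | the north bank: Cato, Faye, Gus, Jules]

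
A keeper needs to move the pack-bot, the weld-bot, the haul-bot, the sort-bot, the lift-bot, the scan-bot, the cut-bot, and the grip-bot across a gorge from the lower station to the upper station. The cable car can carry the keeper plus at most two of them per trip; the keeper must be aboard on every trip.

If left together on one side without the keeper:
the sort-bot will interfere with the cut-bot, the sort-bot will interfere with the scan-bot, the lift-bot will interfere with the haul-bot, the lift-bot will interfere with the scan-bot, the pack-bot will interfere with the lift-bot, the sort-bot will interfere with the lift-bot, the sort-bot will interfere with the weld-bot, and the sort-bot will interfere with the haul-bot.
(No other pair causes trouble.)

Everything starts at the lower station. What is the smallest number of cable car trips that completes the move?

13

Counting alone: the keeper can take at most 2 across per trip to the upper station, so moving all 8 needs at least 4 loaded trips out, with a return between consecutive ones — at least 7 crossings.
The safety rule pushes this higher. Following every safe sequence of crossings, the most of the 8 that can be at the upper station as the cable car arrives there on crossings 7, 9, 11 is 5, 6, 7 respectively — never all 8.
So no plan with fewer than 13 crossings exists, and this one achieves 13:
1. Keeper goes to the upper station with the lift-bot and the sort-bot.
2. Keeper goes back to the lower station with the sort-bot.
3. Keeper goes to the upper station with the pack-bot and the sort-bot.
4. Keeper goes back to the lower station with the lift-bot.
5. Keeper goes to the upper station with the haul-bot and the scan-bot.
6. Keeper goes back to the lower station with the sort-bot.
7. Keeper goes to the upper station with the sort-bot and the weld-bot.
8. Keeper goes back to the lower station with the sort-bot.
9. Keeper goes to the upper station with the cut-bot and the sort-bot.
10. Keeper goes back to the lower station with the sort-bot.
11. Keeper goes to the upper station with the grip-bot and the sort-bot.
12. Keeper goes back to the lower station with the sort-bot.
13. Keeper goes to the upper station with the lift-bot and the sort-bot.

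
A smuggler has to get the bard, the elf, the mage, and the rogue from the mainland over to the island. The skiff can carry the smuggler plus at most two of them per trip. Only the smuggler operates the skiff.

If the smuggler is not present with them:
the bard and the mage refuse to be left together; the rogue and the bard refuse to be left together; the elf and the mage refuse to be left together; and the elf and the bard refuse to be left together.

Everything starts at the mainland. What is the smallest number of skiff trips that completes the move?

5

Counting alone: the smuggler can take at most 2 across per trip to the island, so moving all 4 needs at least 2 loaded trips out, with a return between consecutive ones — at least 3 crossings.
The safety rule pushes this higher. Following every safe sequence of crossings, the most of the 4 that can be at the island as the skiff arrives there on crossing 3 is 3 — never all 4.
So no plan with fewer than 5 crossings exists, and this one achieves 5:
1. Smuggler goes to the island with the bard and the elf.
2. Smuggler goes back to the mainland with the bard.
3. Smuggler goes to the island with the bard and the rogue.
4. Smuggler goes back to the mainland with the bard.
5. Smuggler goes to the island with the bard and the mage.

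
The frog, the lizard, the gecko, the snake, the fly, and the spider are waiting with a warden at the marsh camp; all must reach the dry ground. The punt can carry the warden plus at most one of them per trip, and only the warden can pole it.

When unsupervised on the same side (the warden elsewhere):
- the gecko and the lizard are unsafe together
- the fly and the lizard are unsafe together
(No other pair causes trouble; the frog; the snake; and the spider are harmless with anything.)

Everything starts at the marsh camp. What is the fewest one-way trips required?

Counting alone: the warden can take at most 1 across per trip to the dry ground, so moving all 6 needs at least 6 loaded trips out, with a return between consecutive ones — at least 11 crossings.
The safety rule pushes this higher. Following every safe sequence of crossings, the most of the 6 that can be at the dry ground as the punt arrives there on crossing 11 is 5 — never all 6.
So no plan with fewer than 13 crossings exists, and this one achieves 13:
1. Warden goes to the dry ground with the lizard.
2. Warden goes back to the marsh camp alone.
3. Warden goes to the dry ground with the frog.
4. Warden goes back to the marsh camp alone.
5. Warden goes to the dry ground with the gecko.
6. Warden goes back to the marsh camp with the lizard.
7. Warden goes to the dry ground with the fly.
8. Warden goes back to the marsh camp alone.
9. Warden goes to the dry ground with the snake.
10. Warden goes back to the marsh camp alone.
11. Warden goes to the dry ground with the spider.
12. Warden goes back to the marsh camp alone.
13. Warden goes to the dry ground with the lizard.

13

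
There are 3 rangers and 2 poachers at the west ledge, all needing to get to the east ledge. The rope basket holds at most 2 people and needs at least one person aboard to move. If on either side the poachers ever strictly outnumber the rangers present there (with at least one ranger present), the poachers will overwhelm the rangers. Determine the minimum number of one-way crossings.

Counting alone: each trip to the east ledge takes at most 2 across and each return brings at least 1 back, so after t trips out (and t−1 returns) at most 2t − (t−1) of the 5 are across; that first reaches 5 at t = 4, so at least 7 crossings are needed.
The plan below uses exactly 7 crossings, so it is optimal:
1. 2 poachers → the east ledge.  (the west ledge: 3R 0P; the east ledge: 0R 2P)
2. 1 poacher ← the west ledge.  (the west ledge: 3R 1P; the east ledge: 0R 1P)
3. 2 rangers → the east ledge.  (the west ledge: 1R 1P; the east ledge: 2R 1P)
4. 1 ranger ← the west ledge.  (the west ledge: 2R 1P; the east ledge: 1R 1P)
5. 1 ranger and 1 poacher → the east ledge.  (the west ledge: 1R 0P; the east ledge: 2R 2P)
6. 1 poacher ← the west ledge.  (the west ledge: 1R 1P; the east ledge: 2R 1P)
7. 1 ranger and 1 poacher → the east ledge.  (the west ledge: 0R 0P; the east ledge: 3R 2P)

7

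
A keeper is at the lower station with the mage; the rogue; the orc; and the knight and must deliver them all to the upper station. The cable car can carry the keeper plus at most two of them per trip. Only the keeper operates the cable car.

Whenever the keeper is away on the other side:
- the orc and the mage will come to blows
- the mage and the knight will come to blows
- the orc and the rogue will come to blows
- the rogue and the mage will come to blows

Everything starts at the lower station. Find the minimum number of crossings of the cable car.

Counting alone: the keeper can take at most 2 across per trip to the upper station, so moving all 4 needs at least 2 loaded trips out, with a return between consecutive ones — at least 3 crossings.
The safety rule pushes this higher. Following every safe sequence of crossings, the most of the 4 that can be at the upper station as the cable car arrives there on crossing 3 is 3 — never all 4.
So no plan with fewer than 5 crossings exists, and this one achieves 5:
1. Keeper goes to the upper station with the mage and the rogue.  [the lower station: the knight, the orc | the upper station: the mage, the rogue]
2. Keeper goes back to the lower station with the mage.  [the lower station: the knight, the mage, the orc | the upper station: the rogue]
3. Keeper goes to the upper station with the knight and the mage.  [the lower station: the orc | the upper station: the knight, the mage, the rogue]
4. Keeper goes back to the lower station with the mage.  [the lower station: the mage, the orc | the upper station: the knight, the rogue]
5. Keeper goes to the upper station with the mage and the orc.  [the lower station: — | the upper station: the knight, the mage, the orc, the rogue]

5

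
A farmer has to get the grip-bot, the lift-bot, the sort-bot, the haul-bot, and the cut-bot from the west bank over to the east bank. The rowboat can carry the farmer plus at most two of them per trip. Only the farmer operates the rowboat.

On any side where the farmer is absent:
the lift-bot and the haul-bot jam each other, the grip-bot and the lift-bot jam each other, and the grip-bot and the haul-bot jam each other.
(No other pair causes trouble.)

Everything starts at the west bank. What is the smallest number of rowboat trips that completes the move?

Counting alone: the farmer can take at most 2 across per trip to the east bank, so moving all 5 needs at least 3 loaded trips out, with a return between consecutive ones — at least 5 crossings.
The safety rule pushes this higher. Following every safe sequence of crossings, the most of the 5 that can be at the east bank as the rowboat arrives there on crossing 5 is 4 — never all 5.
So no plan with fewer than 7 crossings exists, and this one achieves 7:
1. Farmer goes to the east bank with the grip-bot and the lift-bot.
2. Farmer goes back to the west bank with the grip-bot.
3. Farmer goes to the east bank with the grip-bot and the sort-bot.
4. Farmer goes back to the west bank with the grip-bot.
5. Farmer goes to the east bank with the cut-bot and the grip-bot.
6. Farmer goes back to the west bank with the grip-bot.
7. Farmer goes to the east bank with the grip-bot and the haul-bot.

7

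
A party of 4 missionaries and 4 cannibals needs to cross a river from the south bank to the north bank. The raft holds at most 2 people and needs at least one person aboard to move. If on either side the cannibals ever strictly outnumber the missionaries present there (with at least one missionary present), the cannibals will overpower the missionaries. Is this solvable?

No

Following every safe sequence of crossings from the start, the most of the 8 that can be at the north bank as the raft arrives there on crossings 1, 3, 5 is 2, 3, 4 respectively; the best ever achieved is 4 of 8.
From crossing 7 on, no configuration arises that was not already reachable earlier: only 11 distinct safe configurations (who is on which side, and where the raft is) can ever be reached, none of them has everyone across, and every continuation just revisits them. They are: 0 missionaries + 0 cannibals across (raft back at the start); 0 missionaries + 1 cannibal across (raft there); 0 missionaries + 1 cannibal across (raft back at the start); 0 missionaries + 2 cannibals across (raft there); 0 missionaries + 2 cannibals across (raft back at the start); 0 missionaries + 3 cannibals across (raft there); 0 missionaries + 3 cannibals across (raft back at the start); 0 missionaries + 4 cannibals across (raft there); 1 missionary + 1 cannibal across (raft there); 1 missionary + 1 cannibal across (raft back at the start); 2 missionaries + 2 cannibals across (raft there). So no valid plan exists.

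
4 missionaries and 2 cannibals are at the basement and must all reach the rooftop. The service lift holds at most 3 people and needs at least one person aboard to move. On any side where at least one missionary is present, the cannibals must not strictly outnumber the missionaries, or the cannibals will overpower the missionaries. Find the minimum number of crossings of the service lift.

5

Counting alone: each trip to the rooftop takes at most 3 across and each return brings at least 1 back, so after t trips out (and t−1 returns) at most 3t − (t−1) of the 6 are across; that first reaches 6 at t = 3, so at least 5 crossings are needed.
The plan below uses exactly 5 crossings, so it is optimal:
1. 2 cannibals → the rooftop.  (the basement: 4M 0C; the rooftop: 0M 2C)
2. 1 cannibal ← the basement.  (the basement: 4M 1C; the rooftop: 0M 1C)
3. 2 missionaries and 1 cannibal → the rooftop.  (the basement: 2M 0C; the rooftop: 2M 2C)
4. 1 cannibal ← the basement.  (the basement: 2M 1C; the rooftop: 2M 1C)
5. 2 missionaries and 1 cannibal → the rooftop.  (the basement: 0M 0C; the rooftop: 4M 2C)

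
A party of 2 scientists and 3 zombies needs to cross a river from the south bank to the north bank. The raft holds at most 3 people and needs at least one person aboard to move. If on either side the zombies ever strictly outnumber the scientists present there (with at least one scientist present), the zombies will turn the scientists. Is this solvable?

The zombies already outnumber the scientists at the south bank before anyone moves, so the starting position itself is disallowed.

No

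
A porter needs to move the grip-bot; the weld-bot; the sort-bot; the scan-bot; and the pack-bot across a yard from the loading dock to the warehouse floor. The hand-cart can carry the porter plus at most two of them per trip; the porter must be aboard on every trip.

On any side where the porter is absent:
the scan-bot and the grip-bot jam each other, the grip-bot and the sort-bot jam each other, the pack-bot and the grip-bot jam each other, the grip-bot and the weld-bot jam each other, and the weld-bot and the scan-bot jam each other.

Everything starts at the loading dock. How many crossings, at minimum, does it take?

Counting alone: the porter can take at most 2 across per trip to the warehouse floor, so moving all 5 needs at least 3 loaded trips out, with a return between consecutive ones — at least 5 crossings.
The safety rule pushes this higher. Following every safe sequence of crossings, the most of the 5 that can be at the warehouse floor as the hand-cart arrives there on crossing 5 is 4 — never all 5.
So no plan with fewer than 7 crossings exists, and this one achieves 7:
1. Porter goes to the warehouse floor with the grip-bot and the weld-bot.
2. Porter goes back to the loading dock with the grip-bot.
3. Porter goes to the warehouse floor with the grip-bot and the sort-bot.
4. Porter goes back to the loading dock with the grip-bot.
5. Porter goes to the warehouse floor with the grip-bot and the pack-bot.
6. Porter goes back to the loading dock with the grip-bot.
7. Porter goes to the warehouse floor with the grip-bot and the scan-bot.

7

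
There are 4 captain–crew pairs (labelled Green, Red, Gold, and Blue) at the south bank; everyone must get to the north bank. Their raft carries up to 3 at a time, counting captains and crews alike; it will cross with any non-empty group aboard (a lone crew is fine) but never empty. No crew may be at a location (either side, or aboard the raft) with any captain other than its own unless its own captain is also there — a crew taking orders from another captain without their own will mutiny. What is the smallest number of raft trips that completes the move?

Counting alone: each trip to the north bank takes at most 3 across and each return brings at least 1 back, so after t trips out (and t−1 returns) at most 3t − (t−1) of the 8 are across; that first reaches 8 at t = 4, so at least 7 crossings are needed.
The safety rule pushes this higher. Following every safe sequence of crossings, the most of the 8 that can be at the north bank as the raft arrives there on crossing 7 is 7 — never all 8.
So no plan with fewer than 9 crossings exists, and this one achieves 9:
1. captain Green and crew Green cross → the north bank.
2. captain Green crosses ← the south bank.
3. captain Green, captain Red, and crew Red cross → the north bank.
4. captain Green and crew Green cross ← the south bank.
5. captain Blue, captain Gold, and captain Green cross → the north bank.
6. crew Red crosses ← the south bank.
7. crew Green and crew Red cross → the north bank.
8. crew Green crosses ← the south bank.
9. crew Blue, crew Gold, and crew Green cross → the north bank.

9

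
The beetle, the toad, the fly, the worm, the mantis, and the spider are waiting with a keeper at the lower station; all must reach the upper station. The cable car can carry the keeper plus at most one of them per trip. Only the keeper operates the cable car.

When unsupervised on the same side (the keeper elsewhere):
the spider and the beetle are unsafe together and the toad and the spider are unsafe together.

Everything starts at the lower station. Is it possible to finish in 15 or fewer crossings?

Yes — this plan uses 13 crossings (≤ 15):
1. Keeper goes to the upper station with the spider.
2. Keeper goes back to the lower station alone.
3. Keeper goes to the upper station with the beetle.
4. Keeper goes back to the lower station with the spider.
5. Keeper goes to the upper station with the toad.
6. Keeper goes back to the lower station alone.
7. Keeper goes to the upper station with the fly.
8. Keeper goes back to the lower station alone.
9. Keeper goes to the upper station with the worm.
10. Keeper goes back to the lower station alone.
11. Keeper goes to the upper station with the mantis.
12. Keeper goes back to the lower station alone.
13. Keeper goes to the upper station with the spider.

Yes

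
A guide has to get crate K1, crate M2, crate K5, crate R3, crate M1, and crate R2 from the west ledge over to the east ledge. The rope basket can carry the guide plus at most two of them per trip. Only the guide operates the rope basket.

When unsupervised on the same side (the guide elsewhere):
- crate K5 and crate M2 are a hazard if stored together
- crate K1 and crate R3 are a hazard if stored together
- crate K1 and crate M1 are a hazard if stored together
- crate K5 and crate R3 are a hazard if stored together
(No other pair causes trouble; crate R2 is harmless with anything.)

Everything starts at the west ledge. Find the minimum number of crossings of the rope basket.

7

Counting alone: the guide can take at most 2 across per trip to the east ledge, so moving all 6 needs at least 3 loaded trips out, with a return between consecutive ones — at least 5 crossings.
The safety rule pushes this higher. Following every safe sequence of crossings, the most of the 6 that can be at the east ledge as the rope basket arrives there on crossing 5 is 5 — never all 6.
So no plan with fewer than 7 crossings exists, and this one achieves 7:
1. Guide goes to the east ledge with crate K1 and crate K5.  [the west ledge: crate M1, crate M2, crate R2, crate R3 | the east ledge: crate K1, crate K5]
2. Guide goes back to the west ledge alone.  [the west ledge: crate M1, crate M2, crate R2, crate R3 | the east ledge: crate K1, crate K5]
3. Guide goes to the east ledge with crate M2 and crate R3.  [the west ledge: crate M1, crate R2 | the east ledge: crate K1, crate K5, crate M2, crate R3]
4. Guide goes back to the west ledge with crate K1 and crate K5.  [the west ledge: crate K1, crate K5, crate M1, crate R2 | the east ledge: crate M2, crate R3]
5. Guide goes to the east ledge with crate M1 and crate R2.  [the west ledge: crate K1, crate K5 | the east ledge: crate M1, crate M2, crate R2, crate R3]
6. Guide goes back to the west ledge alone.  [the west ledge: crate K1, crate K5 | the east ledge: crate M1, crate M2, crate R2, crate R3]
7. Guide goes to the east ledge with crate K1 and crate K5.  [the west ledge: — | the east ledge: crate K1, crate K5, crate M1, crate M2, crate R2, crate R3]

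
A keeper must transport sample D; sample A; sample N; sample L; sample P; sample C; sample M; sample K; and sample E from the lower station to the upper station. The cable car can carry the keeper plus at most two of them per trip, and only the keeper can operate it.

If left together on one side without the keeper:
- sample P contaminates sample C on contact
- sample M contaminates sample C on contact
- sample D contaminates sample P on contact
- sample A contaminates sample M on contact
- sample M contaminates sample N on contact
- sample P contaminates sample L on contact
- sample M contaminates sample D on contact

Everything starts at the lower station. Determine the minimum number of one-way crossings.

11

Counting alone: the keeper can take at most 2 across per trip to the upper station, so moving all 9 needs at least 5 loaded trips out, with a return between consecutive ones — at least 9 crossings.
The safety rule pushes this higher. Following every safe sequence of crossings, the most of the 9 that can be at the upper station as the cable car arrives there on crossing 9 is 8 — never all 9.
So no plan with fewer than 11 crossings exists, and this one achieves 11:
1. Keeper goes to the upper station with sample M and sample P.
2. Keeper goes back to the lower station alone.
3. Keeper goes to the upper station with sample L.
4. Keeper goes back to the lower station with sample P.
5. Keeper goes to the upper station with sample C and sample D.
6. Keeper goes back to the lower station with sample M.
7. Keeper goes to the upper station with sample A and sample N.
8. Keeper goes back to the lower station alone.
9. Keeper goes to the upper station with sample E and sample K.
10. Keeper goes back to the lower station alone.
11. Keeper goes to the upper station with sample M and sample P.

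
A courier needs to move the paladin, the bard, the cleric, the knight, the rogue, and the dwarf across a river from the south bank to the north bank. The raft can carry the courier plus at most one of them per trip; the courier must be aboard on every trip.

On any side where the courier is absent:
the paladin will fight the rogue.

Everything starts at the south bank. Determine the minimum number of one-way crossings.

11

Counting alone: the courier can take at most 1 across per trip to the north bank, so moving all 6 needs at least 6 loaded trips out, with a return between consecutive ones — at least 11 crossings.
The plan below uses exactly 11 crossings, so it is optimal:
1. Courier goes to the north bank with the paladin.  [the south bank: the bard, the cleric, the dwarf, the knight, the rogue | the north bank: the paladin]
2. Courier goes back to the south bank alone.  [the south bank: the bard, the cleric, the dwarf, the knight, the rogue | the north bank: the paladin]
3. Courier goes to the north bank with the bard.  [the south bank: the cleric, the dwarf, the knight, the rogue | the north bank: the bard, the paladin]
4. Courier goes back to the south bank alone.  [the south bank: the cleric, the dwarf, the knight, the rogue | the north bank: the bard, the paladin]
5. Courier goes to the north bank with the cleric.  [the south bank: the dwarf, the knight, the rogue | the north bank: the bard, the cleric, the paladin]
6. Courier goes back to the south bank alone.  [the south bank: the dwarf, the knight, the rogue | the north bank: the bard, the cleric, the paladin]
7. Courier goes to the north bank with the knight.  [the south bank: the dwarf, the rogue | the north bank: the bard, the cleric, the knight, the paladin]
8. Courier goes back to the south bank alone.  [the south bank: the dwarf, the rogue | the north bank: the bard, the cleric, the knight, the paladin]
9. Courier goes to the north bank with the dwarf.  [the south bank: the rogue | the north bank: the bard, the cleric, the dwarf, the knight, the paladin]
10. Courier goes back to the south bank alone.  [the south bank: the rogue | the north bank: the bard, the cleric, the dwarf, the knight, the paladin]
11. Courier goes to the north bank with the rogue.  [the south bank: — | the north bank: the bard, the cleric, the dwarf, the knight, the paladin, the rogue]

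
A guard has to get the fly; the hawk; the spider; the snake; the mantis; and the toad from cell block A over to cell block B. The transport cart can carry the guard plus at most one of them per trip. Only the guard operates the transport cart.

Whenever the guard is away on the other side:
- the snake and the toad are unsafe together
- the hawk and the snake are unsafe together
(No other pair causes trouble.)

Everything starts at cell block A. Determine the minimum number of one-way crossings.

13

Counting alone: the guard can take at most 1 across per trip to cell block B, so moving all 6 needs at least 6 loaded trips out, with a return between consecutive ones — at least 11 crossings.
The safety rule pushes this higher. Following every safe sequence of crossings, the most of the 6 that can be at cell block B as the transport cart arrives there on crossing 11 is 5 — never all 6.
So no plan with fewer than 13 crossings exists, and this one achieves 13:
1. Guard goes to cell block B with the snake.  [cell block A: the fly, the hawk, the mantis, the spider, the toad | cell block B: the snake]
2. Guard goes back to cell block A alone.  [cell block A: the fly, the hawk, the mantis, the spider, the toad | cell block B: the snake]
3. Guard goes to cell block B with the fly.  [cell block A: the hawk, the mantis, the spider, the toad | cell block B: the fly, the snake]
4. Guard goes back to cell block A alone.  [cell block A: the hawk, the mantis, the spider, the toad | cell block B: the fly, the snake]
5. Guard goes to cell block B with the hawk.  [cell block A: the mantis, the spider, the toad | cell block B: the fly, the hawk, the snake]
6. Guard goes back to cell block A with the snake.  [cell block A: the mantis, the snake, the spider, the toad | cell block B: the fly, the hawk]
7. Guard goes to cell block B with the toad.  [cell block A: the mantis, the snake, the spider | cell block B: the fly, the hawk, the toad]
8. Guard goes back to cell block A alone.  [cell block A: the mantis, the snake, the spider | cell block B: the fly, the hawk, the toad]
9. Guard goes to cell block B with the spider.  [cell block A: the mantis, the snake | cell block B: the fly, the hawk, the spider, the toad]
10. Guard goes back to cell block A alone.  [cell block A: the mantis, the snake | cell block B: the fly, the hawk, the spider, the toad]
11. Guard goes to cell block B with the mantis.  [cell block A: the snake | cell block B: the fly, the hawk, the mantis, the spider, the toad]
12. Guard goes back to cell block A alone.  [cell block A: the snake | cell block B: the fly, the hawk, the mantis, the spider, the toad]
13. Guard goes to cell block B with the snake.  [cell block A: — | cell block B: the fly, the hawk, the mantis, the snake, the spider, the toad]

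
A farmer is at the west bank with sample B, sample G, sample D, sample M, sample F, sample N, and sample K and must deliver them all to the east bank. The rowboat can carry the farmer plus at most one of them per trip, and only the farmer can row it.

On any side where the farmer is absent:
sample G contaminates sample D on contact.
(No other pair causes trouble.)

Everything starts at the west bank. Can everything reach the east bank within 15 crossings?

Yes — this plan uses 13 crossings (≤ 15):
1. Farmer goes to the east bank with sample G.  [the west bank: sample B, sample D, sample F, sample K, sample M, sample N | the east bank: sample G]
2. Farmer goes back to the west bank alone.  [the west bank: sample B, sample D, sample F, sample K, sample M, sample N | the east bank: sample G]
3. Farmer goes to the east bank with sample B.  [the west bank: sample D, sample F, sample K, sample M, sample N | the east bank: sample B, sample G]
4. Farmer goes back to the west bank alone.  [the west bank: sample D, sample F, sample K, sample M, sample N | the east bank: sample B, sample G]
5. Farmer goes to the east bank with sample M.  [the west bank: sample D, sample F, sample K, sample N | the east bank: sample B, sample G, sample M]
6. Farmer goes back to the west bank alone.  [the west bank: sample D, sample F, sample K, sample N | the east bank: sample B, sample G, sample M]
7. Farmer goes to the east bank with sample F.  [the west bank: sample D, sample K, sample N | the east bank: sample B, sample F, sample G, sample M]
8. Farmer goes back to the west bank alone.  [the west bank: sample D, sample K, sample N | the east bank: sample B, sample F, sample G, sample M]
9. Farmer goes to the east bank with sample N.  [the west bank: sample D, sample K | the east bank: sample B, sample F, sample G, sample M, sample N]
10. Farmer goes back to the west bank alone.  [the west bank: sample D, sample K | the east bank: sample B, sample F, sample G, sample M, sample N]
11. Farmer goes to the east bank with sample K.  [the west bank: sample D | the east bank: sample B, sample F, sample G, sample K, sample M, sample N]
12. Farmer goes back to the west bank alone.  [the west bank: sample D | the east bank: sample B, sample F, sample G, sample K, sample M, sample N]
13. Farmer goes to the east bank with sample D.  [the west bank: — | the east bank: sample B, sample D, sample F, sample G, sample K, sample M, sample N]

Yes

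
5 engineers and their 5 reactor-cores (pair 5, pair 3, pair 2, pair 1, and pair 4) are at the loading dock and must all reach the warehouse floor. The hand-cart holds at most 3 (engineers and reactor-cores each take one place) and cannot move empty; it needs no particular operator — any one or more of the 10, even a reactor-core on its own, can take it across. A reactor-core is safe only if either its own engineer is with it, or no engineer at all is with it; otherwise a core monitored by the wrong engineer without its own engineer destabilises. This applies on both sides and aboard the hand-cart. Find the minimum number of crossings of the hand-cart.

11

Counting alone: each trip to the warehouse floor takes at most 3 across and each return brings at least 1 back, so after t trips out (and t−1 returns) at most 3t − (t−1) of the 10 are across; that first reaches 10 at t = 5, so at least 9 crossings are needed.
The safety rule pushes this higher. Following every safe sequence of crossings, the most of the 10 that can be at the warehouse floor as the hand-cart arrives there on crossing 9 is 9 — never all 10.
So no plan with fewer than 11 crossings exists, and this one achieves 11:
1. engineer 5 and reactor-core 5 cross → the warehouse floor.
2. engineer 5 crosses ← the loading dock.
3. reactor-core 1, reactor-core 2, and reactor-core 3 cross → the warehouse floor.
4. reactor-core 5 crosses ← the loading dock.
5. engineer 1, engineer 2, and engineer 3 cross → the warehouse floor.
6. engineer 3 and reactor-core 3 cross ← the loading dock.
7. engineer 3, engineer 4, and engineer 5 cross → the warehouse floor.
8. reactor-core 2 crosses ← the loading dock.
9. reactor-core 3 and reactor-core 5 cross → the warehouse floor.
10. reactor-core 5 crosses ← the loading dock.
11. reactor-core 2, reactor-core 4, and reactor-core 5 cross → the warehouse floor.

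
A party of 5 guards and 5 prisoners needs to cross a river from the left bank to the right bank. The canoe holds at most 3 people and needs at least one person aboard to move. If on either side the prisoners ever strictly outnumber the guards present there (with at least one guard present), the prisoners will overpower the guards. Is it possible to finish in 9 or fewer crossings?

Counting alone: each trip to the right bank takes at most 3 across and each return brings at least 1 back, so after t trips out (and t−1 returns) at most 3t − (t−1) of the 10 are across; that first reaches 10 at t = 5, so at least 9 crossings are needed.
The safety rule pushes this higher. Following every safe sequence of crossings, the most of the 10 that can be at the right bank as the canoe arrives there on crossing 9 is 9 — never all 10.
So the move cannot be finished within 9 crossings. (The shortest complete plan takes 11:)
1. 2 prisoners → the right bank.  (the left bank: 5G 3P; the right bank: 0G 2P)
2. 1 prisoner ← the left bank.  (the left bank: 5G 4P; the right bank: 0G 1P)
3. 3 prisoners → the right bank.  (the left bank: 5G 1P; the right bank: 0G 4P)
4. 1 prisoner ← the left bank.  (the left bank: 5G 2P; the right bank: 0G 3P)
5. 3 guards → the right bank.  (the left bank: 2G 2P; the right bank: 3G 3P)
6. 1 guard and 1 prisoner ← the left bank.  (the left bank: 3G 3P; the right bank: 2G 2P)
7. 3 guards → the right bank.  (the left bank: 0G 3P; the right bank: 5G 2P)
8. 1 prisoner ← the left bank.  (the left bank: 0G 4P; the right bank: 5G 1P)
9. 2 prisoners → the right bank.  (the left bank: 0G 2P; the right bank: 5G 3P)
10. 1 prisoner ← the left bank.  (the left bank: 0G 3P; the right bank: 5G 2P)
11. 3 prisoners → the right bank.  (the left bank: 0G 0P; the right bank: 5G 5P)

No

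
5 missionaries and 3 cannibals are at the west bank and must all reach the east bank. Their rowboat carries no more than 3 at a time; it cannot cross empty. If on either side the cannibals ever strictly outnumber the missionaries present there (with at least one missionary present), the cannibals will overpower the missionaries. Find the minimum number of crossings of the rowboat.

7

Counting alone: each trip to the east bank takes at most 3 across and each return brings at least 1 back, so after t trips out (and t−1 returns) at most 3t − (t−1) of the 8 are across; that first reaches 8 at t = 4, so at least 7 crossings are needed.
The plan below uses exactly 7 crossings, so it is optimal:
1. 2 cannibals → the east bank.  (the west bank: 5M 1C; the east bank: 0M 2C)
2. 1 cannibal ← the west bank.  (the west bank: 5M 2C; the east bank: 0M 1C)
3. 2 missionaries and 1 cannibal → the east bank.  (the west bank: 3M 1C; the east bank: 2M 2C)
4. 1 cannibal ← the west bank.  (the west bank: 3M 2C; the east bank: 2M 1C)
5. 1 missionary and 2 cannibals → the east bank.  (the west bank: 2M 0C; the east bank: 3M 3C)
6. 1 cannibal ← the west bank.  (the west bank: 2M 1C; the east bank: 3M 2C)
7. 2 missionaries and 1 cannibal → the east bank.  (the west bank: 0M 0C; the east bank: 5M 3C)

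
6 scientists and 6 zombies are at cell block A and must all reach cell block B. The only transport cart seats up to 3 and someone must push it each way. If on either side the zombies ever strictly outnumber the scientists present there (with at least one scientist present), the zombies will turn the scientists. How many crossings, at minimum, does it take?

impossible

Following every safe sequence of crossings from the start, the most of the 12 that can be at cell block B as the transport cart arrives there on crossings 1, 3, 5 is 3, 5, 6 respectively; the best ever achieved is 6 of 12.
From crossing 7 on, no configuration arises that was not already reachable earlier: only 17 distinct safe configurations (who is on which side, and where the transport cart is) can ever be reached, none of them has everyone across, and every continuation just revisits them. They are: 0 scientists + 0 zombies across (transport cart back at the start); 0 scientists + 1 zombie across (transport cart there); 0 scientists + 1 zombie across (transport cart back at the start); 0 scientists + 2 zombies across (transport cart there); 0 scientists + 2 zombies across (transport cart back at the start); 0 scientists + 3 zombies across (transport cart there); 0 scientists + 3 zombies across (transport cart back at the start); 0 scientists + 4 zombies across (transport cart there); 0 scientists + 4 zombies across (transport cart back at the start); 0 scientists + 5 zombies across (transport cart there); 0 scientists + 5 zombies across (transport cart back at the start); 0 scientists + 6 zombies across (transport cart there); 1 scientist + 1 zombie across (transport cart there); 1 scientist + 1 zombie across (transport cart back at the start); 2 scientists + 2 zombies across (transport cart there); 2 scientists + 2 zombies across (transport cart back at the start); 3 scientists + 3 zombies across (transport cart there). So no valid plan exists.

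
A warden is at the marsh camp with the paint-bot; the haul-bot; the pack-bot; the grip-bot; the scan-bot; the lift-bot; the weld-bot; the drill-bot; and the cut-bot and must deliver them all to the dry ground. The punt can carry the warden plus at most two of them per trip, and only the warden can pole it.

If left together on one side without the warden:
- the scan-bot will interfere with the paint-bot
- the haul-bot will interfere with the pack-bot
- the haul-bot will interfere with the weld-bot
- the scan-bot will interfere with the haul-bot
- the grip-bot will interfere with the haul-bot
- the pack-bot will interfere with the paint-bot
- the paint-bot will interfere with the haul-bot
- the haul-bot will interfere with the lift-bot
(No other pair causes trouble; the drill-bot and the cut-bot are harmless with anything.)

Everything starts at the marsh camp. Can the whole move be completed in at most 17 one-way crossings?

Yes

Yes — this plan uses 15 crossings (≤ 17):
1. Warden goes to the dry ground with the haul-bot and the paint-bot.  [the marsh camp: the cut-bot, the drill-bot, the grip-bot, the lift-bot, the pack-bot, the scan-bot, the weld-bot | the dry ground: the haul-bot, the paint-bot]
2. Warden goes back to the marsh camp with the paint-bot.  [the marsh camp: the cut-bot, the drill-bot, the grip-bot, the lift-bot, the pack-bot, the paint-bot, the scan-bot, the weld-bot | the dry ground: the haul-bot]
3. Warden goes to the dry ground with the grip-bot and the paint-bot.  [the marsh camp: the cut-bot, the drill-bot, the lift-bot, the pack-bot, the scan-bot, the weld-bot | the dry ground: the grip-bot, the haul-bot, the paint-bot]
4. Warden goes back to the marsh camp with the haul-bot.  [the marsh camp: the cut-bot, the drill-bot, the haul-bot, the lift-bot, the pack-bot, the scan-bot, the weld-bot | the dry ground: the grip-bot, the paint-bot]
5. Warden goes to the dry ground with the haul-bot and the lift-bot.  [the marsh camp: the cut-bot, the drill-bot, the pack-bot, the scan-bot, the weld-bot | the dry ground: the grip-bot, the haul-bot, the lift-bot, the paint-bot]
6. Warden goes back to the marsh camp with the haul-bot.  [the marsh camp: the cut-bot, the drill-bot, the haul-bot, the pack-bot, the scan-bot, the weld-bot | the dry ground: the grip-bot, the lift-bot, the paint-bot]
7. Warden goes to the dry ground with the haul-bot and the weld-bot.  [the marsh camp: the cut-bot, the drill-bot, the pack-bot, the scan-bot | the dry ground: the grip-bot, the haul-bot, the lift-bot, the paint-bot, the weld-bot]
8. Warden goes back to the marsh camp with the haul-bot.  [the marsh camp: the cut-bot, the drill-bot, the haul-bot, the pack-bot, the scan-bot | the dry ground: the grip-bot, the lift-bot, the paint-bot, the weld-bot]
9. Warden goes to the dry ground with the drill-bot and the haul-bot.  [the marsh camp: the cut-bot, the pack-bot, the scan-bot | the dry ground: the drill-bot, the grip-bot, the haul-bot, the lift-bot, the paint-bot, the weld-bot]
10. Warden goes back to the marsh camp with the haul-bot.  [the marsh camp: the cut-bot, the haul-bot, the pack-bot, the scan-bot | the dry ground: the drill-bot, the grip-bot, the lift-bot, the paint-bot, the weld-bot]
11. Warden goes to the dry ground with the cut-bot and the haul-bot.  [the marsh camp: the pack-bot, the scan-bot | the dry ground: the cut-bot, the drill-bot, the grip-bot, the haul-bot, the lift-bot, the paint-bot, the weld-bot]
12. Warden goes back to the marsh camp with the haul-bot.  [the marsh camp: the haul-bot, the pack-bot, the scan-bot | the dry ground: the cut-bot, the drill-bot, the grip-bot, the lift-bot, the paint-bot, the weld-bot]
13. Warden goes to the dry ground with the pack-bot and the scan-bot.  [the marsh camp: the haul-bot | the dry ground: the cut-bot, the drill-bot, the grip-bot, the lift-bot, the pack-bot, the paint-bot, the scan-bot, the weld-bot]
14. Warden goes back to the marsh camp with the paint-bot.  [the marsh camp: the haul-bot, the paint-bot | the dry ground: the cut-bot, the drill-bot, the grip-bot, the lift-bot, the pack-bot, the scan-bot, the weld-bot]
15. Warden goes to the dry ground with the haul-bot and the paint-bot.  [the marsh camp: — | the dry ground: the cut-bot, the drill-bot, the grip-bot, the haul-bot, the lift-bot, the pack-bot, the paint-bot, the scan-bot, the weld-bot]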